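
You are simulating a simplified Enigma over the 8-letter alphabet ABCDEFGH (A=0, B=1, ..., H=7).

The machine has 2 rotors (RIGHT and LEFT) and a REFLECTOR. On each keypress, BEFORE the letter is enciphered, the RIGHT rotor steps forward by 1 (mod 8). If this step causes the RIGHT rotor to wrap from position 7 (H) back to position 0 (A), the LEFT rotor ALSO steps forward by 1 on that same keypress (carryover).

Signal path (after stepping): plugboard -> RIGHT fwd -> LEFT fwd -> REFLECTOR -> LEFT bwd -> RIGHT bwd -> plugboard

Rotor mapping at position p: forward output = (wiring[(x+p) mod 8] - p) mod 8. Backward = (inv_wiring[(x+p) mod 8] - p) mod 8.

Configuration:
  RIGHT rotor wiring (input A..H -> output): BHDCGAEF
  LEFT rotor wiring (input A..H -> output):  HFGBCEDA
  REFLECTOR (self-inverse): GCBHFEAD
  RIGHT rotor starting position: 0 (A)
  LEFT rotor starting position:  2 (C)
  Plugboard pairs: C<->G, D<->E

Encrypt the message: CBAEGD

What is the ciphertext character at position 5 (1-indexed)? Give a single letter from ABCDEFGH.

Char 1 ('C'): step: R->1, L=2; C->plug->G->R->E->L->B->refl->C->L'->D->R'->F->plug->F
Char 2 ('B'): step: R->2, L=2; B->plug->B->R->A->L->E->refl->F->L'->G->R'->D->plug->E
Char 3 ('A'): step: R->3, L=2; A->plug->A->R->H->L->D->refl->H->L'->B->R'->D->plug->E
Char 4 ('E'): step: R->4, L=2; E->plug->D->R->B->L->H->refl->D->L'->H->R'->G->plug->C
Char 5 ('G'): step: R->5, L=2; G->plug->C->R->A->L->E->refl->F->L'->G->R'->F->plug->F

F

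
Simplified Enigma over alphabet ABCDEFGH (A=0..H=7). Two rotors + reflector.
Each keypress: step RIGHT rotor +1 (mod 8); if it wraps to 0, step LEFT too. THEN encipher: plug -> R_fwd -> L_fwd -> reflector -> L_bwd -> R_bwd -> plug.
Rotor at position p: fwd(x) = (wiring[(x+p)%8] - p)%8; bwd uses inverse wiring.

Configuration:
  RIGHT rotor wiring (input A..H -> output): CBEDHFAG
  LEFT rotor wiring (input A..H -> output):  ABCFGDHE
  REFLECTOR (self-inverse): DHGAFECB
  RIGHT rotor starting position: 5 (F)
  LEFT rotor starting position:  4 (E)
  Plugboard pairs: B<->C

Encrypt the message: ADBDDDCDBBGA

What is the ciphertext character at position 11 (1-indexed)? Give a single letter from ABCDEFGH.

Char 1 ('A'): step: R->6, L=4; A->plug->A->R->C->L->D->refl->A->L'->D->R'->D->plug->D
Char 2 ('D'): step: R->7, L=4; D->plug->D->R->F->L->F->refl->E->L'->E->R'->E->plug->E
Char 3 ('B'): step: R->0, L->5 (L advanced); B->plug->C->R->E->L->E->refl->F->L'->F->R'->F->plug->F
Char 4 ('D'): step: R->1, L=5; D->plug->D->R->G->L->A->refl->D->L'->D->R'->B->plug->C
Char 5 ('D'): step: R->2, L=5; D->plug->D->R->D->L->D->refl->A->L'->G->R'->E->plug->E
Char 6 ('D'): step: R->3, L=5; D->plug->D->R->F->L->F->refl->E->L'->E->R'->B->plug->C
Char 7 ('C'): step: R->4, L=5; C->plug->B->R->B->L->C->refl->G->L'->A->R'->G->plug->G
Char 8 ('D'): step: R->5, L=5; D->plug->D->R->F->L->F->refl->E->L'->E->R'->E->plug->E
Char 9 ('B'): step: R->6, L=5; B->plug->C->R->E->L->E->refl->F->L'->F->R'->F->plug->F
Char 10 ('B'): step: R->7, L=5; B->plug->C->R->C->L->H->refl->B->L'->H->R'->A->plug->A
Char 11 ('G'): step: R->0, L->6 (L advanced); G->plug->G->R->A->L->B->refl->H->L'->F->R'->F->plug->F

F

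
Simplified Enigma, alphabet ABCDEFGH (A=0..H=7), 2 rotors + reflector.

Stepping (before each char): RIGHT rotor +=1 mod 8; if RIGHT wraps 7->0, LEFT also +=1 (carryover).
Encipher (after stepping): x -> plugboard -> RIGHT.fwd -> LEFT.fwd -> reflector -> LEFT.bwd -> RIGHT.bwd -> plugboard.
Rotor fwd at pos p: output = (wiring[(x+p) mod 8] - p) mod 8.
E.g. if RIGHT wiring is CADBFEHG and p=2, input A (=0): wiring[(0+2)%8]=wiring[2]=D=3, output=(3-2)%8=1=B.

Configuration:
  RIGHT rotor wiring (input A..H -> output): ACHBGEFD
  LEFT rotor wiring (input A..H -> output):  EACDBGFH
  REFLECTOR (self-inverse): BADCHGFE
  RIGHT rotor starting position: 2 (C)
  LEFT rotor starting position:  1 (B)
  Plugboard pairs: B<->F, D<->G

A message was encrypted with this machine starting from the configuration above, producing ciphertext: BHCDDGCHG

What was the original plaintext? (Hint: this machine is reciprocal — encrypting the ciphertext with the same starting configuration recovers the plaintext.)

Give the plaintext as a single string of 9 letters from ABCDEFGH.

Answer: EFDFGAABF

Derivation:
Char 1 ('B'): step: R->3, L=1; B->plug->F->R->F->L->E->refl->H->L'->A->R'->E->plug->E
Char 2 ('H'): step: R->4, L=1; H->plug->H->R->F->L->E->refl->H->L'->A->R'->B->plug->F
Char 3 ('C'): step: R->5, L=1; C->plug->C->R->G->L->G->refl->F->L'->E->R'->G->plug->D
Char 4 ('D'): step: R->6, L=1; D->plug->G->R->A->L->H->refl->E->L'->F->R'->B->plug->F
Char 5 ('D'): step: R->7, L=1; D->plug->G->R->F->L->E->refl->H->L'->A->R'->D->plug->G
Char 6 ('G'): step: R->0, L->2 (L advanced); G->plug->D->R->B->L->B->refl->A->L'->A->R'->A->plug->A
Char 7 ('C'): step: R->1, L=2; C->plug->C->R->A->L->A->refl->B->L'->B->R'->A->plug->A
Char 8 ('H'): step: R->2, L=2; H->plug->H->R->A->L->A->refl->B->L'->B->R'->F->plug->B
Char 9 ('G'): step: R->3, L=2; G->plug->D->R->C->L->H->refl->E->L'->D->R'->B->plug->F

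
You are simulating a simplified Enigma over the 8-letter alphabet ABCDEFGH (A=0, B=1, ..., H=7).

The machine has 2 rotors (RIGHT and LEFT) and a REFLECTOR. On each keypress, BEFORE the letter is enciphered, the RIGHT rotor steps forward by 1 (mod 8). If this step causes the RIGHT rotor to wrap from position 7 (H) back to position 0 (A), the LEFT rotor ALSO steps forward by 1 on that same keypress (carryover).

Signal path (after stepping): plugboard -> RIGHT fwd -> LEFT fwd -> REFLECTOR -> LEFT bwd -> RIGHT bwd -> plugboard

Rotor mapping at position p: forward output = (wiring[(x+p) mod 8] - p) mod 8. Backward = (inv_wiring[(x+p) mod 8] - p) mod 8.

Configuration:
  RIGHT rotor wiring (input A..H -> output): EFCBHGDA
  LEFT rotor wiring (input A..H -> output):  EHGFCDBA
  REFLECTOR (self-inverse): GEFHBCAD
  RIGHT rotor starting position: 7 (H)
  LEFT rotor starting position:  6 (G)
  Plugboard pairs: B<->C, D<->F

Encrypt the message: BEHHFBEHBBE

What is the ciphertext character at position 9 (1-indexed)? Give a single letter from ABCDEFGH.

Char 1 ('B'): step: R->0, L->7 (L advanced); B->plug->C->R->C->L->A->refl->G->L'->E->R'->A->plug->A
Char 2 ('E'): step: R->1, L=7; E->plug->E->R->F->L->D->refl->H->L'->D->R'->H->plug->H
Char 3 ('H'): step: R->2, L=7; H->plug->H->R->D->L->H->refl->D->L'->F->R'->C->plug->B
Char 4 ('H'): step: R->3, L=7; H->plug->H->R->H->L->C->refl->F->L'->B->R'->F->plug->D
Char 5 ('F'): step: R->4, L=7; F->plug->D->R->E->L->G->refl->A->L'->C->R'->B->plug->C
Char 6 ('B'): step: R->5, L=7; B->plug->C->R->D->L->H->refl->D->L'->F->R'->F->plug->D
Char 7 ('E'): step: R->6, L=7; E->plug->E->R->E->L->G->refl->A->L'->C->R'->B->plug->C
Char 8 ('H'): step: R->7, L=7; H->plug->H->R->E->L->G->refl->A->L'->C->R'->E->plug->E
Char 9 ('B'): step: R->0, L->0 (L advanced); B->plug->C->R->C->L->G->refl->A->L'->H->R'->E->plug->E

E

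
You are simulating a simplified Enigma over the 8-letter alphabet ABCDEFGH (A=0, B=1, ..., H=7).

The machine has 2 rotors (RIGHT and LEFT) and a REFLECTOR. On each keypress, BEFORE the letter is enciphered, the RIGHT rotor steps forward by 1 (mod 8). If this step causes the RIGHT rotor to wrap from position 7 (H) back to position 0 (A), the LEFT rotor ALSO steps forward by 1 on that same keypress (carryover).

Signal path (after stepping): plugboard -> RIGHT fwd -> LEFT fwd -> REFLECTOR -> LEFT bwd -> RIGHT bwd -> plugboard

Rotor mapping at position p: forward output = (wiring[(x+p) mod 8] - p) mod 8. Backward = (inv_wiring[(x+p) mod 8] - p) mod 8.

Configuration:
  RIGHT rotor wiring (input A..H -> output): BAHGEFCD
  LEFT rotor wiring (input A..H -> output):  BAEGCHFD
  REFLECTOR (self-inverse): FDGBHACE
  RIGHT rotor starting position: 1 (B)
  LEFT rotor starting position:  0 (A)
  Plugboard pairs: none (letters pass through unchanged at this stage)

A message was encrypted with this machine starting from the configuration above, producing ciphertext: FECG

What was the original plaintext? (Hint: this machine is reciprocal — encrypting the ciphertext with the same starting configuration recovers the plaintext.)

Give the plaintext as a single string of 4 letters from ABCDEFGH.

Char 1 ('F'): step: R->2, L=0; F->plug->F->R->B->L->A->refl->F->L'->G->R'->H->plug->H
Char 2 ('E'): step: R->3, L=0; E->plug->E->R->A->L->B->refl->D->L'->H->R'->D->plug->D
Char 3 ('C'): step: R->4, L=0; C->plug->C->R->G->L->F->refl->A->L'->B->R'->B->plug->B
Char 4 ('G'): step: R->5, L=0; G->plug->G->R->B->L->A->refl->F->L'->G->R'->C->plug->C

Answer: HDBC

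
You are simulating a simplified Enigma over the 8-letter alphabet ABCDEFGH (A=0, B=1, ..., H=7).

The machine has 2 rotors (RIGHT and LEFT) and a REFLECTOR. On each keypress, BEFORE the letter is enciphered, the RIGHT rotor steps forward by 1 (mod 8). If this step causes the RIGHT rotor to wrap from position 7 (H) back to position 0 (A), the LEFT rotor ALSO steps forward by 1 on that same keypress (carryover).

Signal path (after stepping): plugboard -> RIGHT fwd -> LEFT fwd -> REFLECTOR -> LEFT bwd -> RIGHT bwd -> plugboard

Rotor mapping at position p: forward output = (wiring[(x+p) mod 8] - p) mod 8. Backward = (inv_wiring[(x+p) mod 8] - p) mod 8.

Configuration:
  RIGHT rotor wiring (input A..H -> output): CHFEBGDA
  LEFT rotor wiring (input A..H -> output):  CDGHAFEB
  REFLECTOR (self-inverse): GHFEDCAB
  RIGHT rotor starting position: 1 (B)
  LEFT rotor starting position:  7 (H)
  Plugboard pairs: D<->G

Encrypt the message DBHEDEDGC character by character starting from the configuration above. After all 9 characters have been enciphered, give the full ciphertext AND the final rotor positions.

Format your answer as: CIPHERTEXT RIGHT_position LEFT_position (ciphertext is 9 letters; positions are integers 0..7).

Answer: CDCAABBEA 2 0

Derivation:
Char 1 ('D'): step: R->2, L=7; D->plug->G->R->A->L->C->refl->F->L'->H->R'->C->plug->C
Char 2 ('B'): step: R->3, L=7; B->plug->B->R->G->L->G->refl->A->L'->E->R'->G->plug->D
Char 3 ('H'): step: R->4, L=7; H->plug->H->R->A->L->C->refl->F->L'->H->R'->C->plug->C
Char 4 ('E'): step: R->5, L=7; E->plug->E->R->C->L->E->refl->D->L'->B->R'->A->plug->A
Char 5 ('D'): step: R->6, L=7; D->plug->G->R->D->L->H->refl->B->L'->F->R'->A->plug->A
Char 6 ('E'): step: R->7, L=7; E->plug->E->R->F->L->B->refl->H->L'->D->R'->B->plug->B
Char 7 ('D'): step: R->0, L->0 (L advanced); D->plug->G->R->D->L->H->refl->B->L'->H->R'->B->plug->B
Char 8 ('G'): step: R->1, L=0; G->plug->D->R->A->L->C->refl->F->L'->F->R'->E->plug->E
Char 9 ('C'): step: R->2, L=0; C->plug->C->R->H->L->B->refl->H->L'->D->R'->A->plug->A
Final: ciphertext=CDCAABBEA, RIGHT=2, LEFT=0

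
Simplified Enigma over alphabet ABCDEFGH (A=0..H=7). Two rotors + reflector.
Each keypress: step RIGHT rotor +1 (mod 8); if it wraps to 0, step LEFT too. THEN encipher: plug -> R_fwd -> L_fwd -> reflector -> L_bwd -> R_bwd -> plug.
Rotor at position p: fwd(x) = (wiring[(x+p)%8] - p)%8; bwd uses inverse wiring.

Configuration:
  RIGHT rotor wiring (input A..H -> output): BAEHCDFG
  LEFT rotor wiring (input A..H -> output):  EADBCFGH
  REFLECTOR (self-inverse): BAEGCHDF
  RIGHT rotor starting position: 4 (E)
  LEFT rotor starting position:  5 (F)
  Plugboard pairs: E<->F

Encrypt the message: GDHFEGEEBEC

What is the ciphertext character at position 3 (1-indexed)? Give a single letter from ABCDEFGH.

Char 1 ('G'): step: R->5, L=5; G->plug->G->R->C->L->C->refl->E->L'->G->R'->A->plug->A
Char 2 ('D'): step: R->6, L=5; D->plug->D->R->C->L->C->refl->E->L'->G->R'->E->plug->F
Char 3 ('H'): step: R->7, L=5; H->plug->H->R->G->L->E->refl->C->L'->C->R'->B->plug->B

B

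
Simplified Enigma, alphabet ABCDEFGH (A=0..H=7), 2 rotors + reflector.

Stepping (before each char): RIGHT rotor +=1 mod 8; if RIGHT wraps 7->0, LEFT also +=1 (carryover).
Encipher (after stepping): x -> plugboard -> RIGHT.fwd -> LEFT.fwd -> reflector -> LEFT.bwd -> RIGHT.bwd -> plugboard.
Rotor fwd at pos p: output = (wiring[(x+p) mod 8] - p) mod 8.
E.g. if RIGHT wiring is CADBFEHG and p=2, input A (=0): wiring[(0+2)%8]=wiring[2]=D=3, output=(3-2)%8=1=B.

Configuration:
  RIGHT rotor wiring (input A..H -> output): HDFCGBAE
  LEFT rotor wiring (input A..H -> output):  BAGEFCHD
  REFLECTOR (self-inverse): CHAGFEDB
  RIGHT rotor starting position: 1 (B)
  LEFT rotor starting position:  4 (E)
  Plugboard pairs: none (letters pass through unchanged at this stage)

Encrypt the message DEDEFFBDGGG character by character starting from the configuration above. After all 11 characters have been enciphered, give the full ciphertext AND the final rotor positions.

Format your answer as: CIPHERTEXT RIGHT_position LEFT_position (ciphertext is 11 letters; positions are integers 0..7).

Char 1 ('D'): step: R->2, L=4; D->plug->D->R->H->L->A->refl->C->L'->G->R'->E->plug->E
Char 2 ('E'): step: R->3, L=4; E->plug->E->R->B->L->G->refl->D->L'->C->R'->H->plug->H
Char 3 ('D'): step: R->4, L=4; D->plug->D->R->A->L->B->refl->H->L'->D->R'->E->plug->E
Char 4 ('E'): step: R->5, L=4; E->plug->E->R->G->L->C->refl->A->L'->H->R'->C->plug->C
Char 5 ('F'): step: R->6, L=4; F->plug->F->R->E->L->F->refl->E->L'->F->R'->D->plug->D
Char 6 ('F'): step: R->7, L=4; F->plug->F->R->H->L->A->refl->C->L'->G->R'->D->plug->D
Char 7 ('B'): step: R->0, L->5 (L advanced); B->plug->B->R->D->L->E->refl->F->L'->A->R'->G->plug->G
Char 8 ('D'): step: R->1, L=5; D->plug->D->R->F->L->B->refl->H->L'->G->R'->H->plug->H
Char 9 ('G'): step: R->2, L=5; G->plug->G->R->F->L->B->refl->H->L'->G->R'->E->plug->E
Char 10 ('G'): step: R->3, L=5; G->plug->G->R->A->L->F->refl->E->L'->D->R'->B->plug->B
Char 11 ('G'): step: R->4, L=5; G->plug->G->R->B->L->C->refl->A->L'->H->R'->F->plug->F
Final: ciphertext=EHECDDGHEBF, RIGHT=4, LEFT=5

Answer: EHECDDGHEBF 4 5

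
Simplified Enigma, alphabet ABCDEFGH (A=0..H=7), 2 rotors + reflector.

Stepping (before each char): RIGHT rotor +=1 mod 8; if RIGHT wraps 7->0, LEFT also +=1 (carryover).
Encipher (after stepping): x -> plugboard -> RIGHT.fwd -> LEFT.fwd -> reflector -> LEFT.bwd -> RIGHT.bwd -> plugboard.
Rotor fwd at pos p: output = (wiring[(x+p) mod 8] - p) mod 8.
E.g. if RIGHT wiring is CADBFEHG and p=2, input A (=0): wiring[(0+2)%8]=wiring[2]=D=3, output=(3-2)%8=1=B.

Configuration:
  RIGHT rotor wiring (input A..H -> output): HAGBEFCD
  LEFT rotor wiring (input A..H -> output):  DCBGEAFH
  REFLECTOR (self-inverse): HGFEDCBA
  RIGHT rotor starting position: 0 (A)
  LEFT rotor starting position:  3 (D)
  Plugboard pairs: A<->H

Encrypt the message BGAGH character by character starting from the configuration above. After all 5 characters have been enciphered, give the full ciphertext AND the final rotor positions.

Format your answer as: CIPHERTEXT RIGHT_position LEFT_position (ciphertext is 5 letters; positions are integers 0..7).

Char 1 ('B'): step: R->1, L=3; B->plug->B->R->F->L->A->refl->H->L'->G->R'->H->plug->A
Char 2 ('G'): step: R->2, L=3; G->plug->G->R->F->L->A->refl->H->L'->G->R'->H->plug->A
Char 3 ('A'): step: R->3, L=3; A->plug->H->R->D->L->C->refl->F->L'->C->R'->C->plug->C
Char 4 ('G'): step: R->4, L=3; G->plug->G->R->C->L->F->refl->C->L'->D->R'->E->plug->E
Char 5 ('H'): step: R->5, L=3; H->plug->A->R->A->L->D->refl->E->L'->E->R'->G->plug->G
Final: ciphertext=AACEG, RIGHT=5, LEFT=3

Answer: AACEG 5 3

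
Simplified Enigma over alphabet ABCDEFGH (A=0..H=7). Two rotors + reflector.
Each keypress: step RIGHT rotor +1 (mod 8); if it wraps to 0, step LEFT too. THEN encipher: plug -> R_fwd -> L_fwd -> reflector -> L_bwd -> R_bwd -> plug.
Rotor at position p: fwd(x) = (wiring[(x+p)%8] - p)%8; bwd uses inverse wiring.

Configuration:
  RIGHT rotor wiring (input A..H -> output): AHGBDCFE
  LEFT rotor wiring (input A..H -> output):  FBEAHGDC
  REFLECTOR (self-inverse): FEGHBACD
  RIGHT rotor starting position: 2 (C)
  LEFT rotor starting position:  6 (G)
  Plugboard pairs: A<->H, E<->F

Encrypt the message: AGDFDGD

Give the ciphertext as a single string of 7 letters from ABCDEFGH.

Char 1 ('A'): step: R->3, L=6; A->plug->H->R->D->L->D->refl->H->L'->C->R'->D->plug->D
Char 2 ('G'): step: R->4, L=6; G->plug->G->R->C->L->H->refl->D->L'->D->R'->F->plug->E
Char 3 ('D'): step: R->5, L=6; D->plug->D->R->D->L->D->refl->H->L'->C->R'->E->plug->F
Char 4 ('F'): step: R->6, L=6; F->plug->E->R->A->L->F->refl->A->L'->H->R'->A->plug->H
Char 5 ('D'): step: R->7, L=6; D->plug->D->R->H->L->A->refl->F->L'->A->R'->C->plug->C
Char 6 ('G'): step: R->0, L->7 (L advanced); G->plug->G->R->F->L->A->refl->F->L'->D->R'->E->plug->F
Char 7 ('D'): step: R->1, L=7; D->plug->D->R->C->L->C->refl->G->L'->B->R'->E->plug->F

Answer: DEFHCFF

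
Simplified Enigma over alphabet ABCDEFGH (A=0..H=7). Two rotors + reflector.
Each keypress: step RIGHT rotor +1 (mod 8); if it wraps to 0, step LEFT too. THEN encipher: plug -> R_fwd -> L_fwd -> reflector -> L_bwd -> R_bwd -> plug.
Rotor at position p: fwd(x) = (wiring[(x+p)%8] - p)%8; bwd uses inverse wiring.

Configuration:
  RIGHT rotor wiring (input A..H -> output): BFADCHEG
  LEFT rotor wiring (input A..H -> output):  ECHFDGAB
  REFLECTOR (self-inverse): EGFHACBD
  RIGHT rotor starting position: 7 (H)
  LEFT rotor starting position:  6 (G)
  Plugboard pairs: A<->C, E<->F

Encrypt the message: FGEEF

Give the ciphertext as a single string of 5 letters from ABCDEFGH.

Answer: HEGGB

Derivation:
Char 1 ('F'): step: R->0, L->7 (L advanced); F->plug->E->R->C->L->D->refl->H->L'->G->R'->H->plug->H
Char 2 ('G'): step: R->1, L=7; G->plug->G->R->F->L->E->refl->A->L'->D->R'->F->plug->E
Char 3 ('E'): step: R->2, L=7; E->plug->F->R->E->L->G->refl->B->L'->H->R'->G->plug->G
Char 4 ('E'): step: R->3, L=7; E->plug->F->R->G->L->H->refl->D->L'->C->R'->G->plug->G
Char 5 ('F'): step: R->4, L=7; F->plug->E->R->F->L->E->refl->A->L'->D->R'->B->plug->B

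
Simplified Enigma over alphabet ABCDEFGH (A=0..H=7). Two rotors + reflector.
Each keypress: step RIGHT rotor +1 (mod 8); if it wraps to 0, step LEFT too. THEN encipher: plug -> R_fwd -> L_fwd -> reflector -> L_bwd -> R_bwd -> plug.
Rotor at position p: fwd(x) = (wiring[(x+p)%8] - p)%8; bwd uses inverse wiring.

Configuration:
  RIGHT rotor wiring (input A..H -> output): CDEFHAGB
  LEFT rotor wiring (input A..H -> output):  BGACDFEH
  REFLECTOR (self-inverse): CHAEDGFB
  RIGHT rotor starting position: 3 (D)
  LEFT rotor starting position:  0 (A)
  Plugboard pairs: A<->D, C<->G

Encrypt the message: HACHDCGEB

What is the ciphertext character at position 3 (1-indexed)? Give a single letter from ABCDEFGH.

Char 1 ('H'): step: R->4, L=0; H->plug->H->R->B->L->G->refl->F->L'->F->R'->D->plug->A
Char 2 ('A'): step: R->5, L=0; A->plug->D->R->F->L->F->refl->G->L'->B->R'->B->plug->B
Char 3 ('C'): step: R->6, L=0; C->plug->G->R->B->L->G->refl->F->L'->F->R'->D->plug->A

A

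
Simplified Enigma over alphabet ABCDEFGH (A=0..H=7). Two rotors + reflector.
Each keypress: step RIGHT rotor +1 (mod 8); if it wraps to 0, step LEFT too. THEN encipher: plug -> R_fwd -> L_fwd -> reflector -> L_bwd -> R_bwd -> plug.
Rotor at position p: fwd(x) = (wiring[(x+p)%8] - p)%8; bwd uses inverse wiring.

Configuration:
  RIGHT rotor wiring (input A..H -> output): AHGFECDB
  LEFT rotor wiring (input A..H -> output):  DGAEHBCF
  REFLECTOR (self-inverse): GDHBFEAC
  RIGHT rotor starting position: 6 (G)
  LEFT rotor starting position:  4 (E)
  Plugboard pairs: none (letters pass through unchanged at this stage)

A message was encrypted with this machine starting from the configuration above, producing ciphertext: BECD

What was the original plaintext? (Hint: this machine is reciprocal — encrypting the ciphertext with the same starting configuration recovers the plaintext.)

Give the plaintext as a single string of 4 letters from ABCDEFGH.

Char 1 ('B'): step: R->7, L=4; B->plug->B->R->B->L->F->refl->E->L'->G->R'->E->plug->E
Char 2 ('E'): step: R->0, L->5 (L advanced); E->plug->E->R->E->L->B->refl->D->L'->F->R'->D->plug->D
Char 3 ('C'): step: R->1, L=5; C->plug->C->R->E->L->B->refl->D->L'->F->R'->B->plug->B
Char 4 ('D'): step: R->2, L=5; D->plug->D->R->A->L->E->refl->F->L'->B->R'->E->plug->E

Answer: EDBE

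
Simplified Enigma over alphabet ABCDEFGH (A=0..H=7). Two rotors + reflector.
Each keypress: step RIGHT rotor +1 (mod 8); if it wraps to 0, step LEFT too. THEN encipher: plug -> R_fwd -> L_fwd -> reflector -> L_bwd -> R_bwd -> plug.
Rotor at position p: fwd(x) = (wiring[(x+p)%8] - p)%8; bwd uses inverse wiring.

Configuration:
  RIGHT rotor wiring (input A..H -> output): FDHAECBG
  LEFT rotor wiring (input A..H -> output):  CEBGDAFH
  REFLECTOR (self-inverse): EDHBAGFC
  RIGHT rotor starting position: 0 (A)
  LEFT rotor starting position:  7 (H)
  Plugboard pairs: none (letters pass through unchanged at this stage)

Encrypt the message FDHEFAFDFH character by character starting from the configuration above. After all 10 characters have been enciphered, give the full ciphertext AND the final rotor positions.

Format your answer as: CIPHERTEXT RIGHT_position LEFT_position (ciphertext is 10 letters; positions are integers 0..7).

Char 1 ('F'): step: R->1, L=7; F->plug->F->R->A->L->A->refl->E->L'->F->R'->G->plug->G
Char 2 ('D'): step: R->2, L=7; D->plug->D->R->A->L->A->refl->E->L'->F->R'->A->plug->A
Char 3 ('H'): step: R->3, L=7; H->plug->H->R->E->L->H->refl->C->L'->D->R'->E->plug->E
Char 4 ('E'): step: R->4, L=7; E->plug->E->R->B->L->D->refl->B->L'->G->R'->B->plug->B
Char 5 ('F'): step: R->5, L=7; F->plug->F->R->C->L->F->refl->G->L'->H->R'->H->plug->H
Char 6 ('A'): step: R->6, L=7; A->plug->A->R->D->L->C->refl->H->L'->E->R'->H->plug->H
Char 7 ('F'): step: R->7, L=7; F->plug->F->R->F->L->E->refl->A->L'->A->R'->D->plug->D
Char 8 ('D'): step: R->0, L->0 (L advanced); D->plug->D->R->A->L->C->refl->H->L'->H->R'->C->plug->C
Char 9 ('F'): step: R->1, L=0; F->plug->F->R->A->L->C->refl->H->L'->H->R'->C->plug->C
Char 10 ('H'): step: R->2, L=0; H->plug->H->R->B->L->E->refl->A->L'->F->R'->A->plug->A
Final: ciphertext=GAEBHHDCCA, RIGHT=2, LEFT=0

Answer: GAEBHHDCCA 2 0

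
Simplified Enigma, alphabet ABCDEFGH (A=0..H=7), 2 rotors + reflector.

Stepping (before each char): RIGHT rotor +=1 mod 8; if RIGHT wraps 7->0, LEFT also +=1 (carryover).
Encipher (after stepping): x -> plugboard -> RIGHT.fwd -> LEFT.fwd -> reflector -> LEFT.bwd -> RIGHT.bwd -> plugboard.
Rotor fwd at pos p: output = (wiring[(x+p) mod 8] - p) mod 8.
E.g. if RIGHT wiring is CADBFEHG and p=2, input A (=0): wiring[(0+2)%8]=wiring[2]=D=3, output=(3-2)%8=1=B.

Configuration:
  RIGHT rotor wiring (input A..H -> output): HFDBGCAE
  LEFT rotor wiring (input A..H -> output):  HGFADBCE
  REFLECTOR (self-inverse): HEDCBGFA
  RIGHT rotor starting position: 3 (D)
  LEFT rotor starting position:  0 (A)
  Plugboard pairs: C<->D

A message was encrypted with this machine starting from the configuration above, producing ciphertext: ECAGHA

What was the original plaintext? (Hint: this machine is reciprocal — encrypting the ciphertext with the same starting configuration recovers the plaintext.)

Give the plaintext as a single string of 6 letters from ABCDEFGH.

Answer: CHDBFB

Derivation:
Char 1 ('E'): step: R->4, L=0; E->plug->E->R->D->L->A->refl->H->L'->A->R'->D->plug->C
Char 2 ('C'): step: R->5, L=0; C->plug->D->R->C->L->F->refl->G->L'->B->R'->H->plug->H
Char 3 ('A'): step: R->6, L=0; A->plug->A->R->C->L->F->refl->G->L'->B->R'->C->plug->D
Char 4 ('G'): step: R->7, L=0; G->plug->G->R->D->L->A->refl->H->L'->A->R'->B->plug->B
Char 5 ('H'): step: R->0, L->1 (L advanced); H->plug->H->R->E->L->A->refl->H->L'->C->R'->F->plug->F
Char 6 ('A'): step: R->1, L=1; A->plug->A->R->E->L->A->refl->H->L'->C->R'->B->plug->B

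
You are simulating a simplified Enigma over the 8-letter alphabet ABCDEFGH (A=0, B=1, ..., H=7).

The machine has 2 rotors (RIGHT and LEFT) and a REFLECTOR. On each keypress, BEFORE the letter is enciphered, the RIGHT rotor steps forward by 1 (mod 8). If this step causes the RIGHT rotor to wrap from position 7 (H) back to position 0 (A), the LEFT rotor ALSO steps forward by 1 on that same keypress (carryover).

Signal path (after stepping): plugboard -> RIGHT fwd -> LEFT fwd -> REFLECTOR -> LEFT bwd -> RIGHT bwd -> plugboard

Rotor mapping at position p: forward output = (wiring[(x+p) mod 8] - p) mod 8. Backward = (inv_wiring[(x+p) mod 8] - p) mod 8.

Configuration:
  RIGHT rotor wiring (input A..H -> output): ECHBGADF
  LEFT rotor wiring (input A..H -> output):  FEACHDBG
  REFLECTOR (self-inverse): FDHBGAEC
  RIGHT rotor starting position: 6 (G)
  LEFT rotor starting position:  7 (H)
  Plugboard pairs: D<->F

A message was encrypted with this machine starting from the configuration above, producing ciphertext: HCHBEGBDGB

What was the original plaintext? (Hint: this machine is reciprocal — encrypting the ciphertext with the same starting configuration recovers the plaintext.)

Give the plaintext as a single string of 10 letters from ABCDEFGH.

Answer: CFGEFBEFDD

Derivation:
Char 1 ('H'): step: R->7, L=7; H->plug->H->R->E->L->D->refl->B->L'->D->R'->C->plug->C
Char 2 ('C'): step: R->0, L->0 (L advanced); C->plug->C->R->H->L->G->refl->E->L'->B->R'->D->plug->F
Char 3 ('H'): step: R->1, L=0; H->plug->H->R->D->L->C->refl->H->L'->E->R'->G->plug->G
Char 4 ('B'): step: R->2, L=0; B->plug->B->R->H->L->G->refl->E->L'->B->R'->E->plug->E
Char 5 ('E'): step: R->3, L=0; E->plug->E->R->C->L->A->refl->F->L'->A->R'->D->plug->F
Char 6 ('G'): step: R->4, L=0; G->plug->G->R->D->L->C->refl->H->L'->E->R'->B->plug->B
Char 7 ('B'): step: R->5, L=0; B->plug->B->R->G->L->B->refl->D->L'->F->R'->E->plug->E
Char 8 ('D'): step: R->6, L=0; D->plug->F->R->D->L->C->refl->H->L'->E->R'->D->plug->F
Char 9 ('G'): step: R->7, L=0; G->plug->G->R->B->L->E->refl->G->L'->H->R'->F->plug->D
Char 10 ('B'): step: R->0, L->1 (L advanced); B->plug->B->R->C->L->B->refl->D->L'->A->R'->F->plug->D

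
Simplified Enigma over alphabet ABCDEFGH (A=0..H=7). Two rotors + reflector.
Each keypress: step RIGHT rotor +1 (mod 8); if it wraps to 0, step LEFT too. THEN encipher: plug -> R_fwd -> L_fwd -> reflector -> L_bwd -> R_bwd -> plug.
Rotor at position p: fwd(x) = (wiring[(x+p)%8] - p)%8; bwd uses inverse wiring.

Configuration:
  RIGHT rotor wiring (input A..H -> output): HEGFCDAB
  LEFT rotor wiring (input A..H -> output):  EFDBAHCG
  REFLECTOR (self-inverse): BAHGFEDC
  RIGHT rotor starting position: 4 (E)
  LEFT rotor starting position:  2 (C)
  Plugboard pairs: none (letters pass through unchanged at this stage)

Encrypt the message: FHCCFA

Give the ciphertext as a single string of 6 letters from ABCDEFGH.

Char 1 ('F'): step: R->5, L=2; F->plug->F->R->B->L->H->refl->C->L'->G->R'->A->plug->A
Char 2 ('H'): step: R->6, L=2; H->plug->H->R->F->L->E->refl->F->L'->D->R'->B->plug->B
Char 3 ('C'): step: R->7, L=2; C->plug->C->R->F->L->E->refl->F->L'->D->R'->F->plug->F
Char 4 ('C'): step: R->0, L->3 (L advanced); C->plug->C->R->G->L->C->refl->H->L'->D->R'->F->plug->F
Char 5 ('F'): step: R->1, L=3; F->plug->F->R->H->L->A->refl->B->L'->F->R'->B->plug->B
Char 6 ('A'): step: R->2, L=3; A->plug->A->R->E->L->D->refl->G->L'->A->R'->C->plug->C

Answer: ABFFBC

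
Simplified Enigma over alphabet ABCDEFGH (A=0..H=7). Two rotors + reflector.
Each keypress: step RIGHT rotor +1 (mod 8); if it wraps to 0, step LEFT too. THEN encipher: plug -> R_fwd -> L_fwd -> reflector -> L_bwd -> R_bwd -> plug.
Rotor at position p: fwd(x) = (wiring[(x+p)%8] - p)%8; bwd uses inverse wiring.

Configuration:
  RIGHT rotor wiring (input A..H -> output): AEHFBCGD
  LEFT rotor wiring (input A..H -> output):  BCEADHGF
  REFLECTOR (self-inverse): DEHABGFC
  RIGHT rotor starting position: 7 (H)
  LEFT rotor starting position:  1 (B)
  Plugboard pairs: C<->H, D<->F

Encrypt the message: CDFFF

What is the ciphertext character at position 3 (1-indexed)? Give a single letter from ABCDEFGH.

Char 1 ('C'): step: R->0, L->2 (L advanced); C->plug->H->R->D->L->F->refl->G->L'->B->R'->E->plug->E
Char 2 ('D'): step: R->1, L=2; D->plug->F->R->F->L->D->refl->A->L'->H->R'->H->plug->C
Char 3 ('F'): step: R->2, L=2; F->plug->D->R->A->L->C->refl->H->L'->G->R'->G->plug->G

G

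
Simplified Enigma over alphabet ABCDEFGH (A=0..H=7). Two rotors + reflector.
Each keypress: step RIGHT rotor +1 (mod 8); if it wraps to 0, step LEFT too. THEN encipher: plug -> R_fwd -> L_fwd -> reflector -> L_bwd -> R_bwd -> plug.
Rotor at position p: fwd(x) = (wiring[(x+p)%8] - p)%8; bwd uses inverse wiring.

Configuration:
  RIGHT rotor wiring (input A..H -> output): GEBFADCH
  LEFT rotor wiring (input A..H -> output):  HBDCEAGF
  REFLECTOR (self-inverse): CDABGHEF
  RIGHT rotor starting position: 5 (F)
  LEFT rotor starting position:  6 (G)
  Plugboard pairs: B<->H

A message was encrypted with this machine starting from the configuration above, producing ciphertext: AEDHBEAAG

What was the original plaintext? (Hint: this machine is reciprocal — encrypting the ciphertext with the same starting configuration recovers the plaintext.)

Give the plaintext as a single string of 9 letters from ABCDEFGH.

Answer: HCBADBCFH

Derivation:
Char 1 ('A'): step: R->6, L=6; A->plug->A->R->E->L->F->refl->H->L'->B->R'->B->plug->H
Char 2 ('E'): step: R->7, L=6; E->plug->E->R->G->L->G->refl->E->L'->F->R'->C->plug->C
Char 3 ('D'): step: R->0, L->7 (L advanced); D->plug->D->R->F->L->F->refl->H->L'->H->R'->H->plug->B
Char 4 ('H'): step: R->1, L=7; H->plug->B->R->A->L->G->refl->E->L'->D->R'->A->plug->A
Char 5 ('B'): step: R->2, L=7; B->plug->H->R->C->L->C->refl->A->L'->B->R'->D->plug->D
Char 6 ('E'): step: R->3, L=7; E->plug->E->R->E->L->D->refl->B->L'->G->R'->H->plug->B
Char 7 ('A'): step: R->4, L=7; A->plug->A->R->E->L->D->refl->B->L'->G->R'->C->plug->C
Char 8 ('A'): step: R->5, L=7; A->plug->A->R->G->L->B->refl->D->L'->E->R'->F->plug->F
Char 9 ('G'): step: R->6, L=7; G->plug->G->R->C->L->C->refl->A->L'->B->R'->B->plug->H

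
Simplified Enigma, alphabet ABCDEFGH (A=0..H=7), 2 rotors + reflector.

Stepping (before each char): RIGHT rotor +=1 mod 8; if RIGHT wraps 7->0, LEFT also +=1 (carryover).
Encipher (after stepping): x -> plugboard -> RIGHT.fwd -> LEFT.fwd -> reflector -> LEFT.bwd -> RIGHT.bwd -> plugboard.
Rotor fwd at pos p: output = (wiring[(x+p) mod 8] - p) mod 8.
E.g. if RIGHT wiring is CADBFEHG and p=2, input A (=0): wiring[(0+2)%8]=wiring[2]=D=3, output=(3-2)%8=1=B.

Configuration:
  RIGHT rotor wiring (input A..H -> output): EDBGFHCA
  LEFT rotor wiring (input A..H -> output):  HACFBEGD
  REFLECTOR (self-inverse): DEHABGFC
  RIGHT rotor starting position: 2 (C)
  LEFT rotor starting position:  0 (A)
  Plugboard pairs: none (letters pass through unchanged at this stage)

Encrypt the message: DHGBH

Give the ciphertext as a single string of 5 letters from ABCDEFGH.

Answer: FEDFF

Derivation:
Char 1 ('D'): step: R->3, L=0; D->plug->D->R->H->L->D->refl->A->L'->B->R'->F->plug->F
Char 2 ('H'): step: R->4, L=0; H->plug->H->R->C->L->C->refl->H->L'->A->R'->E->plug->E
Char 3 ('G'): step: R->5, L=0; G->plug->G->R->B->L->A->refl->D->L'->H->R'->D->plug->D
Char 4 ('B'): step: R->6, L=0; B->plug->B->R->C->L->C->refl->H->L'->A->R'->F->plug->F
Char 5 ('H'): step: R->7, L=0; H->plug->H->R->D->L->F->refl->G->L'->G->R'->F->plug->F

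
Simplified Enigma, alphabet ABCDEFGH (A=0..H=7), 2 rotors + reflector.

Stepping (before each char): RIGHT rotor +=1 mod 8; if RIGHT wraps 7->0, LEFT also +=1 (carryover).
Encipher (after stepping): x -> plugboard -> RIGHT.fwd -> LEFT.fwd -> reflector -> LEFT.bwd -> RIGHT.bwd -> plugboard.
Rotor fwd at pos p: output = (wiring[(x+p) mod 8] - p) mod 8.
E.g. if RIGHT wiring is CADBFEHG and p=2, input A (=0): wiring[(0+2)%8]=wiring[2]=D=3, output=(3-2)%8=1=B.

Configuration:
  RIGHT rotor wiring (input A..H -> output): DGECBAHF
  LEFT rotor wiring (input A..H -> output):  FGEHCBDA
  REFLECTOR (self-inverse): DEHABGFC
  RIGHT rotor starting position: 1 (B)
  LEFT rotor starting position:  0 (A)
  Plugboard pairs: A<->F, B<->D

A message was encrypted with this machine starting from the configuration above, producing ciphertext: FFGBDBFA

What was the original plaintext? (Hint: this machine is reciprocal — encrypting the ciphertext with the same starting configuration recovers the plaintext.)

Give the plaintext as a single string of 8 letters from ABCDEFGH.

Char 1 ('F'): step: R->2, L=0; F->plug->A->R->C->L->E->refl->B->L'->F->R'->E->plug->E
Char 2 ('F'): step: R->3, L=0; F->plug->A->R->H->L->A->refl->D->L'->G->R'->B->plug->D
Char 3 ('G'): step: R->4, L=0; G->plug->G->R->A->L->F->refl->G->L'->B->R'->D->plug->B
Char 4 ('B'): step: R->5, L=0; B->plug->D->R->G->L->D->refl->A->L'->H->R'->F->plug->A
Char 5 ('D'): step: R->6, L=0; D->plug->B->R->H->L->A->refl->D->L'->G->R'->E->plug->E
Char 6 ('B'): step: R->7, L=0; B->plug->D->R->F->L->B->refl->E->L'->C->R'->F->plug->A
Char 7 ('F'): step: R->0, L->1 (L advanced); F->plug->A->R->D->L->B->refl->E->L'->H->R'->G->plug->G
Char 8 ('A'): step: R->1, L=1; A->plug->F->R->G->L->H->refl->C->L'->F->R'->A->plug->F

Answer: EDBAEAGF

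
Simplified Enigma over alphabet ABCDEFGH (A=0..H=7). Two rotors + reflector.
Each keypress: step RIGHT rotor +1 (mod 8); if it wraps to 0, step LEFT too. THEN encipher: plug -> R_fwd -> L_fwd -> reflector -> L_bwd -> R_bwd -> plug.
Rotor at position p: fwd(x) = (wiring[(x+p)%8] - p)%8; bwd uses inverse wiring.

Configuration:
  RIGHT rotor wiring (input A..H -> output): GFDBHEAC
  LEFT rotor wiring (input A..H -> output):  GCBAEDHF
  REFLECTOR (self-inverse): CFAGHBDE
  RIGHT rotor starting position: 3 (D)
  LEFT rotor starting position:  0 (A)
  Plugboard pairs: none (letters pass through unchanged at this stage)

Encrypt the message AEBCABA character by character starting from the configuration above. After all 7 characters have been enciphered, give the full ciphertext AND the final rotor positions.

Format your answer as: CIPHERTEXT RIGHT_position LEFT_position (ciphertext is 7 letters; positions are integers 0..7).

Answer: FCHDHDG 2 1

Derivation:
Char 1 ('A'): step: R->4, L=0; A->plug->A->R->D->L->A->refl->C->L'->B->R'->F->plug->F
Char 2 ('E'): step: R->5, L=0; E->plug->E->R->A->L->G->refl->D->L'->F->R'->C->plug->C
Char 3 ('B'): step: R->6, L=0; B->plug->B->R->E->L->E->refl->H->L'->G->R'->H->plug->H
Char 4 ('C'): step: R->7, L=0; C->plug->C->R->G->L->H->refl->E->L'->E->R'->D->plug->D
Char 5 ('A'): step: R->0, L->1 (L advanced); A->plug->A->R->G->L->E->refl->H->L'->C->R'->H->plug->H
Char 6 ('B'): step: R->1, L=1; B->plug->B->R->C->L->H->refl->E->L'->G->R'->D->plug->D
Char 7 ('A'): step: R->2, L=1; A->plug->A->R->B->L->A->refl->C->L'->E->R'->G->plug->G
Final: ciphertext=FCHDHDG, RIGHT=2, LEFT=1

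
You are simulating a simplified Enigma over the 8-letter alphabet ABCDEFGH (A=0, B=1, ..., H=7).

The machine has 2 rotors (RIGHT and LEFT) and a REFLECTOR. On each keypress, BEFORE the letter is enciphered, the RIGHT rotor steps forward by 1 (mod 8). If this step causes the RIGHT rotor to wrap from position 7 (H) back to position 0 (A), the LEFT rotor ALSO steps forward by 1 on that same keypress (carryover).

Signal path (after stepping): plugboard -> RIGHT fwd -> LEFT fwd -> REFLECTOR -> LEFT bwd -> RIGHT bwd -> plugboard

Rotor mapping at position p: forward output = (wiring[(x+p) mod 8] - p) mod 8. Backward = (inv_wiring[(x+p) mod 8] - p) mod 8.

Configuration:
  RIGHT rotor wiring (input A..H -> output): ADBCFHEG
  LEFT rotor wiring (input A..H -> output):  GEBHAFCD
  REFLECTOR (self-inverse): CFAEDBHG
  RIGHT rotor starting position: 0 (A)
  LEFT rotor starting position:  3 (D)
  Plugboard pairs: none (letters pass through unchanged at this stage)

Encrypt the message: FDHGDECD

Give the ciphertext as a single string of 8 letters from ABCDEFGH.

Answer: HBDCBGDB

Derivation:
Char 1 ('F'): step: R->1, L=3; F->plug->F->R->D->L->H->refl->G->L'->H->R'->H->plug->H
Char 2 ('D'): step: R->2, L=3; D->plug->D->R->F->L->D->refl->E->L'->A->R'->B->plug->B
Char 3 ('H'): step: R->3, L=3; H->plug->H->R->G->L->B->refl->F->L'->B->R'->D->plug->D
Char 4 ('G'): step: R->4, L=3; G->plug->G->R->F->L->D->refl->E->L'->A->R'->C->plug->C
Char 5 ('D'): step: R->5, L=3; D->plug->D->R->D->L->H->refl->G->L'->H->R'->B->plug->B
Char 6 ('E'): step: R->6, L=3; E->plug->E->R->D->L->H->refl->G->L'->H->R'->G->plug->G
Char 7 ('C'): step: R->7, L=3; C->plug->C->R->E->L->A->refl->C->L'->C->R'->D->plug->D
Char 8 ('D'): step: R->0, L->4 (L advanced); D->plug->D->R->C->L->G->refl->H->L'->D->R'->B->plug->B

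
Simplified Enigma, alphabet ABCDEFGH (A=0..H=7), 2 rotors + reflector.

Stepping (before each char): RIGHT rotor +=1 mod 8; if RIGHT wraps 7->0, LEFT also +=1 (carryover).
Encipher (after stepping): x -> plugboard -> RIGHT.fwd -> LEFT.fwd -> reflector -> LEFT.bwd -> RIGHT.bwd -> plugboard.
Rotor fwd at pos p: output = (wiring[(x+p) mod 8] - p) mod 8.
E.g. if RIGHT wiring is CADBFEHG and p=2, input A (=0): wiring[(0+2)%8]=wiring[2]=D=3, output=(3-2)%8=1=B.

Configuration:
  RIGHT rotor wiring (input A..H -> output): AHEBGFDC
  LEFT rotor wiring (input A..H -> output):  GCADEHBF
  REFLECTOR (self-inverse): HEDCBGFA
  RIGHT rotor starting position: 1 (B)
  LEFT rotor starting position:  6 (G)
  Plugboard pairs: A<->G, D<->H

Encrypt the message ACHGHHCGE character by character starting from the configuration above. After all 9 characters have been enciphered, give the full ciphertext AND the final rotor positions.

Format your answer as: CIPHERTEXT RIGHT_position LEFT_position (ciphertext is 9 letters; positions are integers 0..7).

Char 1 ('A'): step: R->2, L=6; A->plug->G->R->G->L->G->refl->F->L'->F->R'->H->plug->D
Char 2 ('C'): step: R->3, L=6; C->plug->C->R->C->L->A->refl->H->L'->B->R'->H->plug->D
Char 3 ('H'): step: R->4, L=6; H->plug->D->R->G->L->G->refl->F->L'->F->R'->H->plug->D
Char 4 ('G'): step: R->5, L=6; G->plug->A->R->A->L->D->refl->C->L'->E->R'->G->plug->A
Char 5 ('H'): step: R->6, L=6; H->plug->D->R->B->L->H->refl->A->L'->C->R'->C->plug->C
Char 6 ('H'): step: R->7, L=6; H->plug->D->R->F->L->F->refl->G->L'->G->R'->G->plug->A
Char 7 ('C'): step: R->0, L->7 (L advanced); C->plug->C->R->E->L->E->refl->B->L'->D->R'->G->plug->A
Char 8 ('G'): step: R->1, L=7; G->plug->A->R->G->L->A->refl->H->L'->B->R'->G->plug->A
Char 9 ('E'): step: R->2, L=7; E->plug->E->R->B->L->H->refl->A->L'->G->R'->G->plug->A
Final: ciphertext=DDDACAAAA, RIGHT=2, LEFT=7

Answer: DDDACAAAA 2 7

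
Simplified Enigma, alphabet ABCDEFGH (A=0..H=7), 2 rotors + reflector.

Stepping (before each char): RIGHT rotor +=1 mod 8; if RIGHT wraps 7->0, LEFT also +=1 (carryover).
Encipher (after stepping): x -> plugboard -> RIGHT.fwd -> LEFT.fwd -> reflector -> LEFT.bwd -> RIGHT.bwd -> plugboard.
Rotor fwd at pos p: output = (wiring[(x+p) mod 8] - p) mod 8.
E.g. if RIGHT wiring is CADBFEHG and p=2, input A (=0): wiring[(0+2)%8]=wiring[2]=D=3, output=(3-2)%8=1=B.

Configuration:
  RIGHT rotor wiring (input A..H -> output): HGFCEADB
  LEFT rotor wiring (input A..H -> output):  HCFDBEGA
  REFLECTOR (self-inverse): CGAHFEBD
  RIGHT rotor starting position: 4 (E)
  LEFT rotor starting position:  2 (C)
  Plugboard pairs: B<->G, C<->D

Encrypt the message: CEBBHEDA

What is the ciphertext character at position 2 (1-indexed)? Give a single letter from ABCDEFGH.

Char 1 ('C'): step: R->5, L=2; C->plug->D->R->C->L->H->refl->D->L'->A->R'->F->plug->F
Char 2 ('E'): step: R->6, L=2; E->plug->E->R->H->L->A->refl->C->L'->D->R'->B->plug->G

G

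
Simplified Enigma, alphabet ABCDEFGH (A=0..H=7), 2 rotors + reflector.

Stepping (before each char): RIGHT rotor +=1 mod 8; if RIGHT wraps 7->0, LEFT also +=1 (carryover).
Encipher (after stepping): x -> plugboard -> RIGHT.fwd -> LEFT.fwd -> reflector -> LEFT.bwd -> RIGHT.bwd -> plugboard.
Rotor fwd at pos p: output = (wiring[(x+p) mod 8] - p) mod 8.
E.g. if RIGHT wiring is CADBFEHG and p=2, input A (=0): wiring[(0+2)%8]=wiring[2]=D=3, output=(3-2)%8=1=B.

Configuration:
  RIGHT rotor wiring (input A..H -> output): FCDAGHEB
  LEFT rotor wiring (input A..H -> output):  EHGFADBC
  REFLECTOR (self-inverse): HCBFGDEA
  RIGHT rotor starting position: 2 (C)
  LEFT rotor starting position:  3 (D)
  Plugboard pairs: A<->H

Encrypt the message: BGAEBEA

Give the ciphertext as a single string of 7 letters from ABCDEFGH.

Char 1 ('B'): step: R->3, L=3; B->plug->B->R->D->L->G->refl->E->L'->G->R'->E->plug->E
Char 2 ('G'): step: R->4, L=3; G->plug->G->R->H->L->D->refl->F->L'->B->R'->E->plug->E
Char 3 ('A'): step: R->5, L=3; A->plug->H->R->B->L->F->refl->D->L'->H->R'->B->plug->B
Char 4 ('E'): step: R->6, L=3; E->plug->E->R->F->L->B->refl->C->L'->A->R'->G->plug->G
Char 5 ('B'): step: R->7, L=3; B->plug->B->R->G->L->E->refl->G->L'->D->R'->C->plug->C
Char 6 ('E'): step: R->0, L->4 (L advanced); E->plug->E->R->G->L->C->refl->B->L'->H->R'->F->plug->F
Char 7 ('A'): step: R->1, L=4; A->plug->H->R->E->L->A->refl->H->L'->B->R'->A->plug->H

Answer: EEBGCFH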